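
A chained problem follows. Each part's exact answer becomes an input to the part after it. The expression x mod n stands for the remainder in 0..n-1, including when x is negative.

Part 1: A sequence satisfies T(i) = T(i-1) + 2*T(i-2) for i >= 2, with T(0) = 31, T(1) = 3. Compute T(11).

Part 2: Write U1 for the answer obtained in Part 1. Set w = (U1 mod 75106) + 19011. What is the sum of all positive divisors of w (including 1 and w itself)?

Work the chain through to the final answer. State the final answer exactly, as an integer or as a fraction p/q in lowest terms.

Part 1: T(2) = 1*(3) + 2*(31) = 65; iterating: T(2)=65, T(3)=71, T(4)=201, T(5)=343, T(6)=745, T(7)=1431, T(8)=2921, T(9)=5783, T(10)=11625, T(11)=23191; answer 23191
Part 2: U1 = 23191; w = 42202; 42202 = 2 * 21101; sigma = (1 + 2) * (1 + 21101) = 3 * 21102 = 63306; answer 63306

63306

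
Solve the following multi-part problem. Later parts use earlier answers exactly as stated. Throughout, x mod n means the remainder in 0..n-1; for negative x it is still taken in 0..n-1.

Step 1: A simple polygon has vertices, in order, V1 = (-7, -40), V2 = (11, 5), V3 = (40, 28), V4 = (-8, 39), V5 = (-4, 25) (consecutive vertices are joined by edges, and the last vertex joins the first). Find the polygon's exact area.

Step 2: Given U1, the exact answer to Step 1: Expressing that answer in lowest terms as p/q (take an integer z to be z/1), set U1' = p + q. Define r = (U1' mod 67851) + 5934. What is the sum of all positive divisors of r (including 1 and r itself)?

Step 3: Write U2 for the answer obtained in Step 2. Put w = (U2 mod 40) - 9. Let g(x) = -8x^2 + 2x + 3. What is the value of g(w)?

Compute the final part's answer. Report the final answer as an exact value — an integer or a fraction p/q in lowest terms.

-3483

Step 1: cross terms: (-7*5 - 11*-40)=405, (11*28 - 40*5)=108, (40*39 - -8*28)=1784, (-8*25 - -4*39)=-44, (-4*-40 - -7*25)=335; twice the area = |2588| = 2588; area = 1294; answer 1294
Step 2: U1 = 1294; threaded value p + q = 1295; r = 7229; 7229 is prime, so its only divisors are 1 and 7229; sigma = 1 + 7229 = 7230; answer 7230
Step 3: U2 = 7230; w = 21; -8*(21)^2 + 2*(21)^1 + 3 = (-3528) + (42) + (3) = -3483; answer -3483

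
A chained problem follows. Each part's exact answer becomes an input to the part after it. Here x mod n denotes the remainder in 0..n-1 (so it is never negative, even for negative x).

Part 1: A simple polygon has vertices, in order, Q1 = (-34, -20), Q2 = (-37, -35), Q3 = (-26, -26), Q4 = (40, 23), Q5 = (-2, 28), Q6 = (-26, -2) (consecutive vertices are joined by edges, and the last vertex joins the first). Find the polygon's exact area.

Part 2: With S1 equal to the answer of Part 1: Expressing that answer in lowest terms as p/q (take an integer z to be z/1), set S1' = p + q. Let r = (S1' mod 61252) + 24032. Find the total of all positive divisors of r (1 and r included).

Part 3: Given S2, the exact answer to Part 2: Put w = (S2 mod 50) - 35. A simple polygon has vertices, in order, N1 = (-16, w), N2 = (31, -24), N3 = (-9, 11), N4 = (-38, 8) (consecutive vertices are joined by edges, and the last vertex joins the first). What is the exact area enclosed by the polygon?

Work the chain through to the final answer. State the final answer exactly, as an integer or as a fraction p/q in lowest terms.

1630

Part 1: cross terms: (-34*-35 - -37*-20)=450, (-37*-26 - -26*-35)=52, (-26*23 - 40*-26)=442, (40*28 - -2*23)=1166, (-2*-2 - -26*28)=732, (-26*-20 - -34*-2)=452; twice the area = |3294| = 3294; area = 1647; answer 1647
Part 2: S1 = 1647; threaded value p + q = 1648; r = 25680; 25680 = 2^4 * 3 * 5 * 107; sigma = (1 + 2 + 4 + 8 + 16) * (1 + 3) * (1 + 5) * (1 + 107) = 31 * 4 * 6 * 108 = 80352; answer 80352
Part 3: S2 = 80352; w = -33; cross terms: (-16*-24 - 31*-33)=1407, (31*11 - -9*-24)=125, (-9*8 - -38*11)=346, (-38*-33 - -16*8)=1382; twice the area = |3260| = 3260; area = 1630; answer 1630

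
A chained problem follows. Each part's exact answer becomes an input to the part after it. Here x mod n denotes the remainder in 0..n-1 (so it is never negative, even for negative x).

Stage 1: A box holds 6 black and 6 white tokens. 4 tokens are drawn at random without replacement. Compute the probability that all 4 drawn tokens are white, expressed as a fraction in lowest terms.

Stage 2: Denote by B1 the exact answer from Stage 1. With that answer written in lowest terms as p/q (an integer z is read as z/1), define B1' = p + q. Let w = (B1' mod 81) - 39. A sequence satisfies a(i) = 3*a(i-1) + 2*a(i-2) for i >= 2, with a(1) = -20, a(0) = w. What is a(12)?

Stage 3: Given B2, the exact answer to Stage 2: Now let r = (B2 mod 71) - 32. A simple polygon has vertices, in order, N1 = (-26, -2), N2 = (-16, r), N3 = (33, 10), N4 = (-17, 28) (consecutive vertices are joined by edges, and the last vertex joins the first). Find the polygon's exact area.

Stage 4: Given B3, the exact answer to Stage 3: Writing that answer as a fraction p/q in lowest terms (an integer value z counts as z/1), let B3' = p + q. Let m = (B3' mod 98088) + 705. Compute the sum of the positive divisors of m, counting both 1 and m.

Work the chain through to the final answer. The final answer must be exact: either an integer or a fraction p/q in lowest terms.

Stage 1: total draws C(12,4) = 495; favorable C(6,4) = 15; P = 1/33; answer 1/33
Stage 2: B1 = 1/33; threaded value p + q = 34; w = -5; a(2) = 3*(-20) + 2*(-5) = -70; iterating: a(2)=-70, a(3)=-250, a(4)=-890, a(5)=-3170, a(6)=-11290, a(7)=-40210, a(8)=-143210, a(9)=-510050, a(10)=-1816570, a(11)=-6469810, a(12)=-23042570; answer -23042570
Stage 3: B2 = -23042570; r = 22; cross terms: (-26*22 - -16*-2)=-604, (-16*10 - 33*22)=-886, (33*28 - -17*10)=1094, (-17*-2 - -26*28)=762; twice the area = |366| = 366; area = 183; answer 183
Stage 4: B3 = 183; threaded value p + q = 184; m = 889; 889 = 7 * 127; sigma = (1 + 7) * (1 + 127) = 8 * 128 = 1024; answer 1024

1024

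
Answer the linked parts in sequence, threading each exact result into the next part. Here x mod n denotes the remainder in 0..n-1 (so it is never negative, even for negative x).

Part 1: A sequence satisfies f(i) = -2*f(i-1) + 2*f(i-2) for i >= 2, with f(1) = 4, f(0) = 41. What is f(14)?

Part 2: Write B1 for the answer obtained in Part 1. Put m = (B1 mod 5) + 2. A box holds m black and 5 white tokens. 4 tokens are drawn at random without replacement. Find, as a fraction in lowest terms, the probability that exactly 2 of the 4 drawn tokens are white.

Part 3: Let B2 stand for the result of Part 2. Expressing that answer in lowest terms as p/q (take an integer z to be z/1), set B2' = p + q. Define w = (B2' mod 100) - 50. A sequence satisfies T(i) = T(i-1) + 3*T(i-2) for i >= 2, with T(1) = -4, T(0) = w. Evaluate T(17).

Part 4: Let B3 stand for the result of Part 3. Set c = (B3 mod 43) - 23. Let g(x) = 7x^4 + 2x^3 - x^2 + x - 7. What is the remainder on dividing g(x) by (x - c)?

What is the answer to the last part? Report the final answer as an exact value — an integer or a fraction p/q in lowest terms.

Part 1: f(2) = -2*(4) + 2*(41) = 74; iterating: f(2)=74, f(3)=-140, f(4)=428, f(5)=-1136, f(6)=3128, f(7)=-8528, f(8)=23312, f(9)=-63680, f(10)=173984, f(11)=-475328, f(12)=1298624, f(13)=-3547904, f(14)=9693056; answer 9693056
Part 2: B1 = 9693056; m = 3; total draws C(8,4) = 70; favorable C(5,2)*C(3,2) = 30; P = 3/7; answer 3/7
Part 3: B2 = 3/7; threaded value p + q = 10; w = -40; T(2) = 1*(-4) + 3*(-40) = -124; iterating: T(2)=-124, T(3)=-136, T(4)=-508, T(5)=-916, T(6)=-2440, T(7)=-5188, T(8)=-12508, T(9)=-28072, T(10)=-65596, T(11)=-149812, T(12)=-346600, T(13)=-796036, T(14)=-1835836, T(15)=-4223944, T(16)=-9731452, T(17)=-22403284; answer -22403284
Part 4: B3 = -22403284; c = -6; remainder = value at the root: 7*(-6)^4 + 2*(-6)^3 - 1*(-6)^2 + 1*(-6)^1 - 7 = (9072) + (-432) + (-36) + (-6) + (-7) = 8591; answer 8591

8591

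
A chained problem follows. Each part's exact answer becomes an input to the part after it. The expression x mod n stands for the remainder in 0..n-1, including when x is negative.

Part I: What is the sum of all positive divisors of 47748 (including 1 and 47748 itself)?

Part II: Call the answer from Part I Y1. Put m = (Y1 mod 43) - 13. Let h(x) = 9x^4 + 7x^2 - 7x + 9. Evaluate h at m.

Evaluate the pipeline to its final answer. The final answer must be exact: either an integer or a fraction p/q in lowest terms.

Part I: 47748 = 2^2 * 3 * 23 * 173; sigma = (1 + 2 + 4) * (1 + 3) * (1 + 23) * (1 + 173) = 7 * 4 * 24 * 174 = 116928; answer 116928
Part II: Y1 = 116928; m = -2; 9*(-2)^4 + 7*(-2)^2 - 7*(-2)^1 + 9 = (144) + (28) + (14) + (9) = 195; answer 195

195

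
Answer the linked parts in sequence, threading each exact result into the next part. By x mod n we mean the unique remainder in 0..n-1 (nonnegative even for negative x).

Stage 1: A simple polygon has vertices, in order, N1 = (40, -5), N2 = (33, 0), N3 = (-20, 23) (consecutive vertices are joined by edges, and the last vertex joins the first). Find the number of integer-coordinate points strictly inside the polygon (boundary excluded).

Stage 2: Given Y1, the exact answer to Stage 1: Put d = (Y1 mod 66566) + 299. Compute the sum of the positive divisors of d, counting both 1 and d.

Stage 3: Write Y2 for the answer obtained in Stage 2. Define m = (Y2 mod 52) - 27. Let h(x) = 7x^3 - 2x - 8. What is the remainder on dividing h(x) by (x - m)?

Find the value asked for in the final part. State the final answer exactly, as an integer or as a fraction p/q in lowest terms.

9287

Stage 1: cross terms: (40*0 - 33*-5)=165, (33*23 - -20*0)=759, (-20*-5 - 40*23)=-820; twice the area = |104| = 104; area = 52; boundary points = 1 + 1 + 4 = 6; strictly interior points = area - boundary/2 + 1 = 50; answer 50
Stage 2: Y1 = 50; d = 349; 349 is prime, so its only divisors are 1 and 349; sigma = 1 + 349 = 350; answer 350
Stage 3: Y2 = 350; m = 11; remainder = value at the root: 7*(11)^3 - 2*(11)^1 - 8 = (9317) + (-22) + (-8) = 9287; answer 9287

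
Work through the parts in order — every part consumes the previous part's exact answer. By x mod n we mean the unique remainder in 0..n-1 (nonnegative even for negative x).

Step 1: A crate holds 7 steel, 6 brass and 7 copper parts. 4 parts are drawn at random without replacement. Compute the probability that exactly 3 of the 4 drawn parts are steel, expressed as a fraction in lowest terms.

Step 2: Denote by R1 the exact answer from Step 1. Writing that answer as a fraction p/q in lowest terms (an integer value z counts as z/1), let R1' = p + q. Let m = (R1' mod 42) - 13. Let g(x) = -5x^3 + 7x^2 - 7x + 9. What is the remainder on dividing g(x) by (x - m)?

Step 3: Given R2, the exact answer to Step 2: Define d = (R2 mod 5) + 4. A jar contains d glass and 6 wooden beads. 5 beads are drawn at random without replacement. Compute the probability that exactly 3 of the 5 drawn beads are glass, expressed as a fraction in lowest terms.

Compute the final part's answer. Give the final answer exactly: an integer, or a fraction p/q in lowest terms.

175/429

Step 1: total draws C(20,4) = 4845; favorable C(7,3)*C(13,1) = 455; P = 91/969; answer 91/969
Step 2: R1 = 91/969; threaded value p + q = 1060; m = -3; remainder = value at the root: -5*(-3)^3 + 7*(-3)^2 - 7*(-3)^1 + 9 = (135) + (63) + (21) + (9) = 228; answer 228
Step 3: R2 = 228; d = 7; total draws C(13,5) = 1287; favorable C(7,3)*C(6,2) = 525; P = 175/429; answer 175/429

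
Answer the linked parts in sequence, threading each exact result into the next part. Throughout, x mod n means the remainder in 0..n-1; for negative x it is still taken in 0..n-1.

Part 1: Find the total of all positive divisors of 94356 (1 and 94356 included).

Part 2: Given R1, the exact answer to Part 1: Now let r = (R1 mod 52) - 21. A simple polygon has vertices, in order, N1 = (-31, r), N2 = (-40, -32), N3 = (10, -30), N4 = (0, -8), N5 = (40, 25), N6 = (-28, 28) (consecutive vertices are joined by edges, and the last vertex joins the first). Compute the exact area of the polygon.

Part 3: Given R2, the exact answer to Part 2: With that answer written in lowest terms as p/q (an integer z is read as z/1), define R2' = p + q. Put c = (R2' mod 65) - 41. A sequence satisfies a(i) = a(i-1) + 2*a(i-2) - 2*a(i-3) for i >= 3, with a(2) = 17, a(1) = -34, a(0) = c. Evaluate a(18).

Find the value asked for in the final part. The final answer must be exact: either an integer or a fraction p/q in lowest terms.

Part 1: 94356 = 2^2 * 3^2 * 2621; sigma = (1 + 2 + 4) * (1 + 3 + 9) * (1 + 2621) = 7 * 13 * 2622 = 238602; answer 238602
Part 2: R1 = 238602; r = 5; cross terms: (-31*-32 - -40*5)=1192, (-40*-30 - 10*-32)=1520, (10*-8 - 0*-30)=-80, (0*25 - 40*-8)=320, (40*28 - -28*25)=1820, (-28*5 - -31*28)=728; twice the area = |5500| = 5500; area = 2750; answer 2750
Part 3: R2 = 2750; threaded value p + q = 2751; c = -20; a(3) = 1*(17) + 2*(-34) - 2*(-20) = -11; iterating: a(3)=-11, a(4)=91, a(5)=35, a(6)=239, a(7)=127, a(8)=535, a(9)=311, a(10)=1127, a(11)=679, a(12)=2311, a(13)=1415, a(14)=4679, a(15)=2887, a(16)=9415, a(17)=5831, a(18)=18887; answer 18887

18887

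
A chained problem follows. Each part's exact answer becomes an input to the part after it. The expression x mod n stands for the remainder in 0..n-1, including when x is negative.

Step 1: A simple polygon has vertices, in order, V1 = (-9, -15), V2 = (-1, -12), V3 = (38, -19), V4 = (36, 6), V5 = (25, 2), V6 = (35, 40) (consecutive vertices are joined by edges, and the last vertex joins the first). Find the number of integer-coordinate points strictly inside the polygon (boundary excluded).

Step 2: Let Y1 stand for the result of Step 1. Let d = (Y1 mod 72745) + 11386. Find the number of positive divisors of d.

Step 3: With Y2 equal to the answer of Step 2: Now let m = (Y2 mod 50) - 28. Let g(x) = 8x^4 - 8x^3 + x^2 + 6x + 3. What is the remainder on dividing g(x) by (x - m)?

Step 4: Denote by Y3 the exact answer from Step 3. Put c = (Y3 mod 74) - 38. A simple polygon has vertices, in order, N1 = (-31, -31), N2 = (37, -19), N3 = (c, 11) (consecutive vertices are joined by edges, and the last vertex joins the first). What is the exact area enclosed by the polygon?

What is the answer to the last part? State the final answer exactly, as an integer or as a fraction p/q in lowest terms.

1224

Step 1: cross terms: (-9*-12 - -1*-15)=93, (-1*-19 - 38*-12)=475, (38*6 - 36*-19)=912, (36*2 - 25*6)=-78, (25*40 - 35*2)=930, (35*-15 - -9*40)=-165; twice the area = |2167| = 2167; area = 2167/2; boundary points = 1 + 1 + 1 + 1 + 2 + 11 = 17; strictly interior points = area - boundary/2 + 1 = 1076; answer 1076
Step 2: Y1 = 1076; d = 12462; 12462 = 2 * 3 * 31 * 67; number of divisors = (1+1) * (1+1) * (1+1) * (1+1) = 16; answer 16
Step 3: Y2 = 16; m = -12; remainder = value at the root: 8*(-12)^4 - 8*(-12)^3 + 1*(-12)^2 + 6*(-12)^1 + 3 = (165888) + (13824) + (144) + (-72) + (3) = 179787; answer 179787
Step 4: Y3 = 179787; c = 3; cross terms: (-31*-19 - 37*-31)=1736, (37*11 - 3*-19)=464, (3*-31 - -31*11)=248; twice the area = |2448| = 2448; area = 1224; answer 1224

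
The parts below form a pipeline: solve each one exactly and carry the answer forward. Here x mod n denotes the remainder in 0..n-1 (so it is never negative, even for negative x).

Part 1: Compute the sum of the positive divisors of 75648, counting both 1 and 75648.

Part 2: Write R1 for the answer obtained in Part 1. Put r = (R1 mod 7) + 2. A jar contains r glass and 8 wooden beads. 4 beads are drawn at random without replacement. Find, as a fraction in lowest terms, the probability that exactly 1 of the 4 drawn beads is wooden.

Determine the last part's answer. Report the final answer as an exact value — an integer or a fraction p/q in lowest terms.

16/143

Part 1: 75648 = 2^7 * 3 * 197; sigma = (1 + 2 + 4 + 8 + 16 + 32 + 64 + 128) * (1 + 3) * (1 + 197) = 255 * 4 * 198 = 201960; answer 201960
Part 2: R1 = 201960; r = 5; total draws C(13,4) = 715; favorable C(8,1)*C(5,3) = 80; P = 16/143; answer 16/143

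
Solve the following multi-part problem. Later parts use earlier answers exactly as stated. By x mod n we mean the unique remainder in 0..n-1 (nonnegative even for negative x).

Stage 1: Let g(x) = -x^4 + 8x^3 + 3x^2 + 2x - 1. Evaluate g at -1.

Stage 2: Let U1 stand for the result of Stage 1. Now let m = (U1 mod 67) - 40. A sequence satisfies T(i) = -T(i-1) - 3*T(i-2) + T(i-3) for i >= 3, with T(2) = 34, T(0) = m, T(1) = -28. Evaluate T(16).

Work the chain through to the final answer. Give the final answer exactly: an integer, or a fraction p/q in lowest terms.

194546

Stage 1: -1*(-1)^4 + 8*(-1)^3 + 3*(-1)^2 + 2*(-1)^1 - 1 = (-1) + (-8) + (3) + (-2) + (-1) = -9; answer -9
Stage 2: U1 = -9; m = 18; T(3) = -1*(34) - 3*(-28) + 1*(18) = 68; iterating: T(3)=68, T(4)=-198, T(5)=28, T(6)=634, T(7)=-916, T(8)=-958, T(9)=4340, T(10)=-2382, T(11)=-11596, T(12)=23082, T(13)=9324, T(14)=-90166, T(15)=85276, T(16)=194546; answer 194546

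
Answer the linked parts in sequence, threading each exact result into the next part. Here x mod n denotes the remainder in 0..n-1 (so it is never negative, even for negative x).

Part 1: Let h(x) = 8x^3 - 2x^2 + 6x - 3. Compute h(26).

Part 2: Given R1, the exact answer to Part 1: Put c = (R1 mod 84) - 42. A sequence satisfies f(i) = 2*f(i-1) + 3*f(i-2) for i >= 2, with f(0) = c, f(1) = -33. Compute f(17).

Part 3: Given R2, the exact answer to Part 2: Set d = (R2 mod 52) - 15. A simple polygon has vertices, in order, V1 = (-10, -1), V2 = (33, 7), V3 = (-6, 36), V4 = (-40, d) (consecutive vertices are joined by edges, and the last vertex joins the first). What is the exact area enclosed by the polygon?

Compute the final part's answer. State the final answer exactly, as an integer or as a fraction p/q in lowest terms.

2817/2

Part 1: 8*(26)^3 - 2*(26)^2 + 6*(26)^1 - 3 = (140608) + (-1352) + (156) + (-3) = 139409; answer 139409
Part 2: R1 = 139409; c = 11; f(2) = 2*(-33) + 3*(11) = -33; iterating: f(2)=-33, f(3)=-165, f(4)=-429, f(5)=-1353, f(6)=-3993, f(7)=-12045, f(8)=-36069, f(9)=-108273, f(10)=-324753, f(11)=-974325, f(12)=-2922909, f(13)=-8768793, f(14)=-26306313, f(15)=-78919005, f(16)=-236756949, f(17)=-710270913; answer -710270913
Part 3: R2 = -710270913; d = 36; cross terms: (-10*7 - 33*-1)=-37, (33*36 - -6*7)=1230, (-6*36 - -40*36)=1224, (-40*-1 - -10*36)=400; twice the area = |2817| = 2817; area = 2817/2; answer 2817/2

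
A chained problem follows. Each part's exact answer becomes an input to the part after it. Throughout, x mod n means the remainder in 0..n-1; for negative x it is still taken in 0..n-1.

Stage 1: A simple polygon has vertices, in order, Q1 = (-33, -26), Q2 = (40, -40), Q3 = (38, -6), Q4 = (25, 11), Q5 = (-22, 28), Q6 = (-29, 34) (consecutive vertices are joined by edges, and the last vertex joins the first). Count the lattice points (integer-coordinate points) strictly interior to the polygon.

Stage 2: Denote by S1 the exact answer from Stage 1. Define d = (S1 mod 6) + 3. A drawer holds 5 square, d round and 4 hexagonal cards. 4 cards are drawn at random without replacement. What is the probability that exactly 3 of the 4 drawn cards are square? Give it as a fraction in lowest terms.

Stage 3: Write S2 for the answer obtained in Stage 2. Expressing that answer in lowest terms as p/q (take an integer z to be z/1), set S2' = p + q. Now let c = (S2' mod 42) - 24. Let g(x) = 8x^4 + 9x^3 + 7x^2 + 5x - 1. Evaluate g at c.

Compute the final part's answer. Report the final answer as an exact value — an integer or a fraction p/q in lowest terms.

59660

Stage 1: cross terms: (-33*-40 - 40*-26)=2360, (40*-6 - 38*-40)=1280, (38*11 - 25*-6)=568, (25*28 - -22*11)=942, (-22*34 - -29*28)=64, (-29*-26 - -33*34)=1876; twice the area = |7090| = 7090; area = 3545; boundary points = 1 + 2 + 1 + 1 + 1 + 4 = 10; strictly interior points = area - boundary/2 + 1 = 3541; answer 3541
Stage 2: S1 = 3541; d = 4; total draws C(13,4) = 715; favorable C(5,3)*C(8,1) = 80; P = 16/143; answer 16/143
Stage 3: S2 = 16/143; threaded value p + q = 159; c = 9; 8*(9)^4 + 9*(9)^3 + 7*(9)^2 + 5*(9)^1 - 1 = (52488) + (6561) + (567) + (45) + (-1) = 59660; answer 59660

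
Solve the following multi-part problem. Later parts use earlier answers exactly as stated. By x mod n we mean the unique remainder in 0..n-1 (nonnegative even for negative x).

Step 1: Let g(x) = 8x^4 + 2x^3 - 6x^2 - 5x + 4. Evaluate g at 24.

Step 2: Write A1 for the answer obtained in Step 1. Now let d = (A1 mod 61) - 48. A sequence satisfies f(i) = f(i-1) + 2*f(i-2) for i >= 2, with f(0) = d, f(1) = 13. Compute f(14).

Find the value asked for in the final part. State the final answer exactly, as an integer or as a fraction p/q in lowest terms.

Step 1: 8*(24)^4 + 2*(24)^3 - 6*(24)^2 - 5*(24)^1 + 4 = (2654208) + (27648) + (-3456) + (-120) + (4) = 2678284; answer 2678284
Step 2: A1 = 2678284; d = -30; f(2) = 1*(13) + 2*(-30) = -47; iterating: f(2)=-47, f(3)=-21, f(4)=-115, f(5)=-157, f(6)=-387, f(7)=-701, f(8)=-1475, f(9)=-2877, f(10)=-5827, f(11)=-11581, f(12)=-23235, f(13)=-46397, f(14)=-92867; answer -92867

-92867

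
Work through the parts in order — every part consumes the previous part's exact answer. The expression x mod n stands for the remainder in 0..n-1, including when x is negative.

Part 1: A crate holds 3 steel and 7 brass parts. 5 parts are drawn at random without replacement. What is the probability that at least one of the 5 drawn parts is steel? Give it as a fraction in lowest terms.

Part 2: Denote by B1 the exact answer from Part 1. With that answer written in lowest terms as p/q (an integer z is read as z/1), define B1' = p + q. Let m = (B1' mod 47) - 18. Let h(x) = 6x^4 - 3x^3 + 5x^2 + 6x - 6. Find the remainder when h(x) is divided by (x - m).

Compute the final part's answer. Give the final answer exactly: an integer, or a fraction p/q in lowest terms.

Part 1: total draws C(10,5) = 252; complement C(7,5) = 21; favorable 252 - 21 = 231; P = 11/12; answer 11/12
Part 2: B1 = 11/12; threaded value p + q = 23; m = 5; remainder = value at the root: 6*(5)^4 - 3*(5)^3 + 5*(5)^2 + 6*(5)^1 - 6 = (3750) + (-375) + (125) + (30) + (-6) = 3524; answer 3524

3524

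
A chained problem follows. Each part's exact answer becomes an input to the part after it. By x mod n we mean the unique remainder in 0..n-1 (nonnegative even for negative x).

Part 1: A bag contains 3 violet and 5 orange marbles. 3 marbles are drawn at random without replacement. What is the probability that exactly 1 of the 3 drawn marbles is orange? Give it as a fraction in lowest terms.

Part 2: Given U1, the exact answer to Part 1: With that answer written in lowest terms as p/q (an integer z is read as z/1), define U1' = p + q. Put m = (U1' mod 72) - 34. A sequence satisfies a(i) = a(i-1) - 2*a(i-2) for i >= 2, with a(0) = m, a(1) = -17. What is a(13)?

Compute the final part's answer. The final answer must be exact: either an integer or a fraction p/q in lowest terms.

Part 1: total draws C(8,3) = 56; favorable C(5,1)*C(3,2) = 15; P = 15/56; answer 15/56
Part 2: U1 = 15/56; threaded value p + q = 71; m = 37; a(2) = 1*(-17) - 2*(37) = -91; iterating: a(2)=-91, a(3)=-57, a(4)=125, a(5)=239, a(6)=-11, a(7)=-489, a(8)=-467, a(9)=511, a(10)=1445, a(11)=423, a(12)=-2467, a(13)=-3313; answer -3313

-3313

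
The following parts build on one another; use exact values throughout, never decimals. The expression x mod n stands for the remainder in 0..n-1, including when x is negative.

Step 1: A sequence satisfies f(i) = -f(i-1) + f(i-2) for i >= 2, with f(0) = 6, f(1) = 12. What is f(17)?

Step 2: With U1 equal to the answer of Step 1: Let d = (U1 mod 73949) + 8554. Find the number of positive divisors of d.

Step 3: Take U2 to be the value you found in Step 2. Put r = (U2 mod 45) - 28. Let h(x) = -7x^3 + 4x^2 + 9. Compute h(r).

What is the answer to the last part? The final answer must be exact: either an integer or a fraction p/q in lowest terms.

Step 1: f(2) = -1*(12) + 1*(6) = -6; iterating: f(2)=-6, f(3)=18, f(4)=-24, f(5)=42, f(6)=-66, f(7)=108, f(8)=-174, f(9)=282, f(10)=-456, f(11)=738, f(12)=-1194, f(13)=1932, f(14)=-3126, f(15)=5058, f(16)=-8184, f(17)=13242; answer 13242
Step 2: U1 = 13242; d = 21796; 21796 = 2^2 * 5449; number of divisors = (2+1) * (1+1) = 6; answer 6
Step 3: U2 = 6; r = -22; -7*(-22)^3 + 4*(-22)^2 + 9 = (74536) + (1936) + (9) = 76481; answer 76481

76481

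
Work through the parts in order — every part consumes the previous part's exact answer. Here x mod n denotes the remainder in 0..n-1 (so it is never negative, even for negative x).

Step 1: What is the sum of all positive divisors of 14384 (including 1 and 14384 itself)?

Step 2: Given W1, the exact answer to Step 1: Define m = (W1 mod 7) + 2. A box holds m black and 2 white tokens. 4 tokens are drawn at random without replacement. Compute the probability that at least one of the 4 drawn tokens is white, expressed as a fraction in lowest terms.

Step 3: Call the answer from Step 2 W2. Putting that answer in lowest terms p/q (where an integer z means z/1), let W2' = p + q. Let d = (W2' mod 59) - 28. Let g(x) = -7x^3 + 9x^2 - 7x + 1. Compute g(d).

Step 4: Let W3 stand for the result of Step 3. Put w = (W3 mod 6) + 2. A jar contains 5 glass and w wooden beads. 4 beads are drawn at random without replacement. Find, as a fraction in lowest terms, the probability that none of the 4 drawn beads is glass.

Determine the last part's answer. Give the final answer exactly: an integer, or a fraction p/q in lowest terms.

Step 1: 14384 = 2^4 * 29 * 31; sigma = (1 + 2 + 4 + 8 + 16) * (1 + 29) * (1 + 31) = 31 * 30 * 32 = 29760; answer 29760
Step 2: W1 = 29760; m = 5; total draws C(7,4) = 35; complement C(5,4) = 5; favorable 35 - 5 = 30; P = 6/7; answer 6/7
Step 3: W2 = 6/7; threaded value p + q = 13; d = -15; -7*(-15)^3 + 9*(-15)^2 - 7*(-15)^1 + 1 = (23625) + (2025) + (105) + (1) = 25756; answer 25756
Step 4: W3 = 25756; w = 6; total draws C(11,4) = 330; favorable C(6,4) = 15; P = 1/22; answer 1/22

1/22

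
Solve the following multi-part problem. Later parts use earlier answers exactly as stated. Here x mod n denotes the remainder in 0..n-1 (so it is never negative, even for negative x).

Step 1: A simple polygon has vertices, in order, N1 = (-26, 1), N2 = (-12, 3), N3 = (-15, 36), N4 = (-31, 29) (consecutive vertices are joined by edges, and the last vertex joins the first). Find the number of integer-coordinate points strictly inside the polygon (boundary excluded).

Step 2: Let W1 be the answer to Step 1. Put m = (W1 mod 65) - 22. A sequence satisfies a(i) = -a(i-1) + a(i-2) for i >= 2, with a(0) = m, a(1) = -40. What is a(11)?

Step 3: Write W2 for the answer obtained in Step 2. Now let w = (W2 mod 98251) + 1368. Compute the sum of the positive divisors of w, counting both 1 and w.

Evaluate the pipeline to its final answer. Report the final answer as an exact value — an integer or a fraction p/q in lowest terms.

Step 1: cross terms: (-26*3 - -12*1)=-66, (-12*36 - -15*3)=-387, (-15*29 - -31*36)=681, (-31*1 - -26*29)=723; twice the area = |951| = 951; area = 951/2; boundary points = 2 + 3 + 1 + 1 = 7; strictly interior points = area - boundary/2 + 1 = 473; answer 473
Step 2: W1 = 473; m = -4; a(2) = -1*(-40) + 1*(-4) = 36; iterating: a(2)=36, a(3)=-76, a(4)=112, a(5)=-188, a(6)=300, a(7)=-488, a(8)=788, a(9)=-1276, a(10)=2064, a(11)=-3340; answer -3340
Step 3: W2 = -3340; w = 96279; 96279 = 3 * 67 * 479; sigma = (1 + 3) * (1 + 67) * (1 + 479) = 4 * 68 * 480 = 130560; answer 130560

130560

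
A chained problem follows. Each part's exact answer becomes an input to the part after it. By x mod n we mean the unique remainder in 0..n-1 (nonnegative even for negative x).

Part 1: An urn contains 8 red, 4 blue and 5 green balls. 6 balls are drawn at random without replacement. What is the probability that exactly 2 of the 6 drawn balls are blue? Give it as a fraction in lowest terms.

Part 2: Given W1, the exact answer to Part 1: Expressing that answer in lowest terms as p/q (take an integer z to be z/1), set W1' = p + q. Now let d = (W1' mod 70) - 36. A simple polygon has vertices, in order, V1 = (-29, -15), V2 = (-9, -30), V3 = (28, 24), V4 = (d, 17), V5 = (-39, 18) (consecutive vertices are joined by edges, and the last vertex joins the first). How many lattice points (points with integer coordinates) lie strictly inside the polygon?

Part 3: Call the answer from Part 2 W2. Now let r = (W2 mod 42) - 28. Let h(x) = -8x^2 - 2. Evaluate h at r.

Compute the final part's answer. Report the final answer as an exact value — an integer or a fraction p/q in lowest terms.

-34

Part 1: total draws C(17,6) = 12376; favorable C(4,2)*C(13,4) = 4290; P = 165/476; answer 165/476
Part 2: W1 = 165/476; threaded value p + q = 641; d = -25; cross terms: (-29*-30 - -9*-15)=735, (-9*24 - 28*-30)=624, (28*17 - -25*24)=1076, (-25*18 - -39*17)=213, (-39*-15 - -29*18)=1107; twice the area = |3755| = 3755; area = 3755/2; boundary points = 5 + 1 + 1 + 1 + 1 = 9; strictly interior points = area - boundary/2 + 1 = 1874; answer 1874
Part 3: W2 = 1874; r = -2; -8*(-2)^2 - 2 = (-32) + (-2) = -34; answer -34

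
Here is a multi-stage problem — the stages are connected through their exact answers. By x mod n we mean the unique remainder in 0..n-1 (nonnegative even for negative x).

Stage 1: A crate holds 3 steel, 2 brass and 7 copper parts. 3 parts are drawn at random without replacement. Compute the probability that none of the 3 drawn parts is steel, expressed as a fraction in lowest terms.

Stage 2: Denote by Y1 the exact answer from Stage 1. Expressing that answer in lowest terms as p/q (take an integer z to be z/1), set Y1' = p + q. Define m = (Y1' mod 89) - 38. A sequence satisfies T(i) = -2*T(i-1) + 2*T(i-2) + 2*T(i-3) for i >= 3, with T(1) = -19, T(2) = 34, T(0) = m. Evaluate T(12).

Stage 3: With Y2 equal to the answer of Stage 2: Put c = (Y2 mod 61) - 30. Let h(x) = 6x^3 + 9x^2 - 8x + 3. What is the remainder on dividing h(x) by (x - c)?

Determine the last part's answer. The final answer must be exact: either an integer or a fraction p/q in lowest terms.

-138530

Stage 1: total draws C(12,3) = 220; favorable C(9,3) = 84; P = 21/55; answer 21/55
Stage 2: Y1 = 21/55; threaded value p + q = 76; m = 38; T(3) = -2*(34) + 2*(-19) + 2*(38) = -30; iterating: T(3)=-30, T(4)=90, T(5)=-172, T(6)=464, T(7)=-1092, T(8)=2768, T(9)=-6792, T(10)=16936, T(11)=-41920, T(12)=104128; answer 104128
Stage 3: Y2 = 104128; c = -29; remainder = value at the root: 6*(-29)^3 + 9*(-29)^2 - 8*(-29)^1 + 3 = (-146334) + (7569) + (232) + (3) = -138530; answer -138530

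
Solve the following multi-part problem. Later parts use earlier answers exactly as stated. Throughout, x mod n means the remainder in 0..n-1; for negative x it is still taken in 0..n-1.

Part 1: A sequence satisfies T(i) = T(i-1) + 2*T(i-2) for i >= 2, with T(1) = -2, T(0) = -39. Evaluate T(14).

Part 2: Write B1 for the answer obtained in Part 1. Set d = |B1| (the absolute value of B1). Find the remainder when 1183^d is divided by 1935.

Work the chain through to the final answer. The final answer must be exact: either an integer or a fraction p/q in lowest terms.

Part 1: T(2) = 1*(-2) + 2*(-39) = -80; iterating: T(2)=-80, T(3)=-84, T(4)=-244, T(5)=-412, T(6)=-900, T(7)=-1724, T(8)=-3524, T(9)=-6972, T(10)=-14020, T(11)=-27964, T(12)=-56004, T(13)=-111932, T(14)=-223940; answer -223940
Part 2: B1 = -223940; d = 223940; squarings mod 1935: 1183^1=1183, 1183^2=484, 1183^4=121, 1183^8=1096, 1183^16=1516, 1183^32=1411, 1183^64=1741, 1183^128=871, 1183^256=121, 1183^512=1096, 1183^1024=1516, 1183^2048=1411, 1183^4096=1741, 1183^8192=871, 1183^16384=121, 1183^32768=1096, 1183^65536=1516, 1183^131072=1411; 1183^223940 = 1183^4 * 1183^64 * 1183^128 * 1183^512 * 1183^2048 * 1183^8192 * 1183^16384 * 1183^65536 * 1183^131072 = 16 (mod 1935); answer 16

16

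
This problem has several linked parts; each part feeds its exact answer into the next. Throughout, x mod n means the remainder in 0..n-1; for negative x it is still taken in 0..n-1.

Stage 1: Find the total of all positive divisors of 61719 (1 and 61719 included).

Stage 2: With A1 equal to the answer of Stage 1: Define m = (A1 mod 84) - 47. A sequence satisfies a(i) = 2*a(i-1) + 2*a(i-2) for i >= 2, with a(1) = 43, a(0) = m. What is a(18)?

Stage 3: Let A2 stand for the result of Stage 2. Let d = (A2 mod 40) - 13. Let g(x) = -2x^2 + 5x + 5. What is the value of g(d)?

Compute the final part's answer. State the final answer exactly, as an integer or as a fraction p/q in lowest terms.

2

Stage 1: 61719 = 3 * 7 * 2939; sigma = (1 + 3) * (1 + 7) * (1 + 2939) = 4 * 8 * 2940 = 94080; answer 94080
Stage 2: A1 = 94080; m = -47; a(2) = 2*(43) + 2*(-47) = -8; iterating: a(2)=-8, a(3)=70, a(4)=124, a(5)=388, a(6)=1024, a(7)=2824, a(8)=7696, a(9)=21040, a(10)=57472, a(11)=157024, a(12)=428992, a(13)=1172032, a(14)=3202048, a(15)=8748160, a(16)=23900416, a(17)=65297152, a(18)=178395136; answer 178395136
Stage 3: A2 = 178395136; d = 3; -2*(3)^2 + 5*(3)^1 + 5 = (-18) + (15) + (5) = 2; answer 2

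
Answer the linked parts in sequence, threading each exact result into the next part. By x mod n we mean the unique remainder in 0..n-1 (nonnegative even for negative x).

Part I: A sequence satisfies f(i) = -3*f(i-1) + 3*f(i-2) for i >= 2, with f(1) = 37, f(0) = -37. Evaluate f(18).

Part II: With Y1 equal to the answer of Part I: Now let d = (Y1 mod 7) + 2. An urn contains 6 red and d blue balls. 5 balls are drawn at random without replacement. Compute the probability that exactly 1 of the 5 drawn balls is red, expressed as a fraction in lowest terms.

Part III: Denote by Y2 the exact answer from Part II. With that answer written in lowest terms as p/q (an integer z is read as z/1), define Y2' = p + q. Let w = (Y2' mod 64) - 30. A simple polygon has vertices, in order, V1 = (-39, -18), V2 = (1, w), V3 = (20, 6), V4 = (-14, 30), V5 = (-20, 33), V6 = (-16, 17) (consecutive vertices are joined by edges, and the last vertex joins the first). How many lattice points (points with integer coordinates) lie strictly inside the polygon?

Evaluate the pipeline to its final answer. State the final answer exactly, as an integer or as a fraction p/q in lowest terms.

Part I: f(2) = -3*(37) + 3*(-37) = -222; iterating: f(2)=-222, f(3)=777, f(4)=-2997, f(5)=11322, f(6)=-42957, f(7)=162837, f(8)=-617382, f(9)=2340657, f(10)=-8874117, f(11)=33644322, f(12)=-127555317, f(13)=483598917, f(14)=-1833462702, f(15)=6951184857, f(16)=-26353942677, f(17)=99915382602, f(18)=-378807975837; answer -378807975837
Part II: Y1 = -378807975837; d = 5; total draws C(11,5) = 462; favorable C(6,1)*C(5,4) = 30; P = 5/77; answer 5/77
Part III: Y2 = 5/77; threaded value p + q = 82; w = -12; cross terms: (-39*-12 - 1*-18)=486, (1*6 - 20*-12)=246, (20*30 - -14*6)=684, (-14*33 - -20*30)=138, (-20*17 - -16*33)=188, (-16*-18 - -39*17)=951; twice the area = |2693| = 2693; area = 2693/2; boundary points = 2 + 1 + 2 + 3 + 4 + 1 = 13; strictly interior points = area - boundary/2 + 1 = 1341; answer 1341

1341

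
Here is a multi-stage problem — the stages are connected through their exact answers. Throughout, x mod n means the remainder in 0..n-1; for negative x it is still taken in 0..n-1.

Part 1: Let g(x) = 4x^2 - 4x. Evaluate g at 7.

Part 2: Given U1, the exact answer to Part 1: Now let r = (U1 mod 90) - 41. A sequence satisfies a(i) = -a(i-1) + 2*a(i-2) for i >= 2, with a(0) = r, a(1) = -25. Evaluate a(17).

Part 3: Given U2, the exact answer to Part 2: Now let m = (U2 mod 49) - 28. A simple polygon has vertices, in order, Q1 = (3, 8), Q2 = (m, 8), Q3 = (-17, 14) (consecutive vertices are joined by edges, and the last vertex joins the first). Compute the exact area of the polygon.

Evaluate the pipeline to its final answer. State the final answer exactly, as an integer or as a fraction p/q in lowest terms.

54

Part 1: 4*(7)^2 - 4*(7)^1 = (196) + (-28) = 168; answer 168
Part 2: U1 = 168; r = 37; a(2) = -1*(-25) + 2*(37) = 99; iterating: a(2)=99, a(3)=-149, a(4)=347, a(5)=-645, a(6)=1339, a(7)=-2629, a(8)=5307, a(9)=-10565, a(10)=21179, a(11)=-42309, a(12)=84667, a(13)=-169285, a(14)=338619, a(15)=-677189, a(16)=1354427, a(17)=-2708805; answer -2708805
Part 3: U2 = -2708805; m = -15; cross terms: (3*8 - -15*8)=144, (-15*14 - -17*8)=-74, (-17*8 - 3*14)=-178; twice the area = |-108| = 108; area = 54; answer 54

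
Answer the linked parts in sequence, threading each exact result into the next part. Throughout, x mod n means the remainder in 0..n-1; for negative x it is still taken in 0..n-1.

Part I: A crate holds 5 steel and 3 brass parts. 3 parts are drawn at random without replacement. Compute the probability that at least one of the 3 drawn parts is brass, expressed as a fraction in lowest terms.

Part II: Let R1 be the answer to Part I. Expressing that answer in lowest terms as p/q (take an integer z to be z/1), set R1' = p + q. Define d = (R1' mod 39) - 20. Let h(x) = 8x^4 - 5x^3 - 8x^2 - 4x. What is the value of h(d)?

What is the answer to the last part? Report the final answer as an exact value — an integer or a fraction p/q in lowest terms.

34848

Part I: total draws C(8,3) = 56; complement C(5,3) = 10; favorable 56 - 10 = 46; P = 23/28; answer 23/28
Part II: R1 = 23/28; threaded value p + q = 51; d = -8; 8*(-8)^4 - 5*(-8)^3 - 8*(-8)^2 - 4*(-8)^1 = (32768) + (2560) + (-512) + (32) = 34848; answer 34848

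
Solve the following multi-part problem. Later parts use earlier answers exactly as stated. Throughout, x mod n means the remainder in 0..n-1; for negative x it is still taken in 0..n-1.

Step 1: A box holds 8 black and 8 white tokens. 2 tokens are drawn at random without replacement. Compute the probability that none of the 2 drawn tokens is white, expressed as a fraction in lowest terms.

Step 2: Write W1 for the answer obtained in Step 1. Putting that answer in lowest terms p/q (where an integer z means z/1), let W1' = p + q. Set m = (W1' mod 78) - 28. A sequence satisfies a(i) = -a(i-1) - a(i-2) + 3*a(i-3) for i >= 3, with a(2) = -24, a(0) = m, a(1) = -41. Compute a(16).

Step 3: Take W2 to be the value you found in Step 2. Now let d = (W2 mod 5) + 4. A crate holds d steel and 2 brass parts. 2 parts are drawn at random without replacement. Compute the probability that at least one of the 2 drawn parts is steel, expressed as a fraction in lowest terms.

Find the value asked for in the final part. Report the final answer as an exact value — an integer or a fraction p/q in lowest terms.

35/36

Step 1: total draws C(16,2) = 120; favorable C(8,2) = 28; P = 7/30; answer 7/30
Step 2: W1 = 7/30; threaded value p + q = 37; m = 9; a(3) = -1*(-24) - 1*(-41) + 3*(9) = 92; iterating: a(3)=92, a(4)=-191, a(5)=27, a(6)=440, a(7)=-1040, a(8)=681, a(9)=1679, a(10)=-5480, a(11)=5844, a(12)=4673, a(13)=-26957, a(14)=39816, a(15)=1160, a(16)=-121847; answer -121847
Step 3: W2 = -121847; d = 7; total draws C(9,2) = 36; complement C(2,2) = 1; favorable 36 - 1 = 35; P = 35/36; answer 35/36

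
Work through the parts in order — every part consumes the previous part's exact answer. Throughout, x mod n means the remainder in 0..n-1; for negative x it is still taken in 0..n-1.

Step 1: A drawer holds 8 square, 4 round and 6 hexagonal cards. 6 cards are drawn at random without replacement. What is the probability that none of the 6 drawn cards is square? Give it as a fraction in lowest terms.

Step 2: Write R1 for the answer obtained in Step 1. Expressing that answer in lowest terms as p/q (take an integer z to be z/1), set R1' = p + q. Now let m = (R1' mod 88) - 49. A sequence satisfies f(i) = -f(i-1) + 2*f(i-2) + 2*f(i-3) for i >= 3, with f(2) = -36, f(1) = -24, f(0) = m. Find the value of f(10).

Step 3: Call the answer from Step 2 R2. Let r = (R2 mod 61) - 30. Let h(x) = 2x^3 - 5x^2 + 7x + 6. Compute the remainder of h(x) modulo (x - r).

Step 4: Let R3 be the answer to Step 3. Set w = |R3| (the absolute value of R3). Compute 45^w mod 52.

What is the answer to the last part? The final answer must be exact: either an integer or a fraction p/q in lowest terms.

49

Step 1: total draws C(18,6) = 18564; favorable C(10,6) = 210; P = 5/442; answer 5/442
Step 2: R1 = 5/442; threaded value p + q = 447; m = -42; f(3) = -1*(-36) + 2*(-24) + 2*(-42) = -96; iterating: f(3)=-96, f(4)=-24, f(5)=-240, f(6)=0, f(7)=-528, f(8)=48, f(9)=-1104, f(10)=144; answer 144
Step 3: R2 = 144; r = -8; remainder = value at the root: 2*(-8)^3 - 5*(-8)^2 + 7*(-8)^1 + 6 = (-1024) + (-320) + (-56) + (6) = -1394; answer -1394
Step 4: R3 = -1394; w = 1394; squarings mod 52: 45^1=45, 45^2=49, 45^4=9, 45^8=29, 45^16=9, 45^32=29, 45^64=9, 45^128=29, 45^256=9, 45^512=29, 45^1024=9; 45^1394 = 45^2 * 45^16 * 45^32 * 45^64 * 45^256 * 45^1024 = 49 (mod 52); answer 49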